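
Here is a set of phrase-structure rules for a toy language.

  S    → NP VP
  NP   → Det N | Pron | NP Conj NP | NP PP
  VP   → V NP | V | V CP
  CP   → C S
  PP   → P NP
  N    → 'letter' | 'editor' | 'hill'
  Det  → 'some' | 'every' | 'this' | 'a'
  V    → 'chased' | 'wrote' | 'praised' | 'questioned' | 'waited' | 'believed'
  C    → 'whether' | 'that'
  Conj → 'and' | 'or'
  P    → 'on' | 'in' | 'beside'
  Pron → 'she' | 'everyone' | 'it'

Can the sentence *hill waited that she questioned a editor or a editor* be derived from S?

Ungrammatical

For S → NP VP, no prefix of the string parses as an NP.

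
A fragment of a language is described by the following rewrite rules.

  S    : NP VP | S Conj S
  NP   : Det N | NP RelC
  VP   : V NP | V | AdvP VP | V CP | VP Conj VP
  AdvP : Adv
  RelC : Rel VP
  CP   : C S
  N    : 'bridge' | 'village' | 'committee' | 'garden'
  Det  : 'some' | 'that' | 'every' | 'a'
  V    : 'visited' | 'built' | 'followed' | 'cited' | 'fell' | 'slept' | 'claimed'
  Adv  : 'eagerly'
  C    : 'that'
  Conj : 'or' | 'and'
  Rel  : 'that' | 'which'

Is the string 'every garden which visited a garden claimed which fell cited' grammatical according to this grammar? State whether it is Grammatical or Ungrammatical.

Ungrammatical

For S → NP VP, every NP-prefix leaves a non-VP remainder: after 'every garden' the remainder is not a VP; after 'every garden which visited' the remainder is not a VP; after 'every garden which visited a garden' the remainder is not a VP. The alternative S rule S → S Conj S likewise has no satisfying split.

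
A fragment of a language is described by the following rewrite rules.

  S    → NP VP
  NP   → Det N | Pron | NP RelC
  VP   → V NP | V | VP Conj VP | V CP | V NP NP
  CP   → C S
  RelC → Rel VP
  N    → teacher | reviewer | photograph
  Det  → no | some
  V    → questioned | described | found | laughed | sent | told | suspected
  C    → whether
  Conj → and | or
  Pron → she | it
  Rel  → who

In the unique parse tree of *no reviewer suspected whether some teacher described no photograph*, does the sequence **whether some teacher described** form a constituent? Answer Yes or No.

No

[S [NP [Det no] [N reviewer]] [VP [V suspected] [CP [C whether] [S [NP [Det some] [N teacher]] [VP [V described] [NP [Det no] [N photograph]]]]]]]
The smallest constituent containing 'whether some teacher described' is the CP spanning 'whether some teacher described no photograph'; no single node in the tree dominates exactly the given words.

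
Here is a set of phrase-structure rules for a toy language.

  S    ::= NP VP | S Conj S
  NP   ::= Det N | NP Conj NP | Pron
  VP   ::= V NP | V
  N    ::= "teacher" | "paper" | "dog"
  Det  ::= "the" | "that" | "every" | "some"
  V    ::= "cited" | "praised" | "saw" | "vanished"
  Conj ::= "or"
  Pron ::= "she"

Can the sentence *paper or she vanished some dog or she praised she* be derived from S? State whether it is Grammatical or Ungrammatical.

Ungrammatical

For S → NP VP, no prefix of the string parses as an NP. The alternative S rule S → S Conj S likewise has no satisfying split.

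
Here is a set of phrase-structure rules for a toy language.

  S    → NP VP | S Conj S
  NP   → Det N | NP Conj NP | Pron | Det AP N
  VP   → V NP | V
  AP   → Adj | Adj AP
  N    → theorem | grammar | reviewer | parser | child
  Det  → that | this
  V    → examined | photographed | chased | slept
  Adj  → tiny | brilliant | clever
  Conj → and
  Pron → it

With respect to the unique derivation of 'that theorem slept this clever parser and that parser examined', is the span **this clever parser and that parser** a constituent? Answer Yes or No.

[S [S [NP [Det that] [N theorem]] [VP [V slept] [NP [Det this] [AP [Adj clever]] [N parser]]]] [Conj and] [S [NP [Det that] [N parser]] [VP [V examined]]]]
The smallest constituent containing 'this clever parser and that parser' is the S spanning 'that theorem slept this clever parser and that parser examined'; no single node in the tree dominates exactly the given words.

No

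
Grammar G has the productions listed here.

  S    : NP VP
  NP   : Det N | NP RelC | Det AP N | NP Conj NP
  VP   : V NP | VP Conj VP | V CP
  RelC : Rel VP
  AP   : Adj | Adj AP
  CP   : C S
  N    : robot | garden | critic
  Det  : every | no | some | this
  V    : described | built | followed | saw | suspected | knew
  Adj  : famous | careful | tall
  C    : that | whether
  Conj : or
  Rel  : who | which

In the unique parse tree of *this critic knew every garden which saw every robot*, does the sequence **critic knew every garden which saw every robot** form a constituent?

[S [NP [Det this] [N critic]] [VP [V knew] [NP [NP [Det every] [N garden]] [RelC [Rel which] [VP [V saw] [NP [Det every] [N robot]]]]]]]
The smallest constituent containing 'critic knew every garden which saw every robot' is the S spanning 'this critic knew every garden which saw every robot'; no single node in the tree dominates exactly the given words.

No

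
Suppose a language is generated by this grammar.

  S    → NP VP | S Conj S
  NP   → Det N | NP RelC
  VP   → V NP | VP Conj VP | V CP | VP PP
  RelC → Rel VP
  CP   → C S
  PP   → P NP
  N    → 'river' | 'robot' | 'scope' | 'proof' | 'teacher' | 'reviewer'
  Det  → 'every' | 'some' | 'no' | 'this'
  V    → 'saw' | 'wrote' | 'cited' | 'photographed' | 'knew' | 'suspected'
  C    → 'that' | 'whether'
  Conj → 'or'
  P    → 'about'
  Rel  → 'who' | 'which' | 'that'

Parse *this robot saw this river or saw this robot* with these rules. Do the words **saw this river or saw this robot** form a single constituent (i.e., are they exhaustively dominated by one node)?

Yes

[S [NP [Det this] [N robot]] [VP [VP [V saw] [NP [Det this] [N river]]] [Conj or] [VP [V saw] [NP [Det this] [N robot]]]]]
The words 'saw this river or saw this robot' are exhaustively dominated by a single VP node (built by VP → VP Conj VP), so they form a constituent.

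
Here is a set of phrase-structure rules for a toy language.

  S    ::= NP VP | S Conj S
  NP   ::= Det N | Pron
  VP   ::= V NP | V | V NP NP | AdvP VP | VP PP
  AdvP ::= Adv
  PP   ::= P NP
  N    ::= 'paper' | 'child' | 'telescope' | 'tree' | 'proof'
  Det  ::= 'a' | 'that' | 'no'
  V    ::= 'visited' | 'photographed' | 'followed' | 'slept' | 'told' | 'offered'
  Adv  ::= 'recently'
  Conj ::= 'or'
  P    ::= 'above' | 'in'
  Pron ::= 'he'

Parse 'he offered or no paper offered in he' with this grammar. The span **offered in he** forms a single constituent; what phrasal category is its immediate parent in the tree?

S
  S
    NP
      Pron: he
    VP
      V: offered
  Conj: or
  S
    NP
      Det: no
      N: paper
    VP
      VP
        V: offered
      PP
        P: in
        NP
          Pron: he
The span 'offered in he' is the VP node built by VP → VP PP.
Its mother is the S built by S → NP VP.

S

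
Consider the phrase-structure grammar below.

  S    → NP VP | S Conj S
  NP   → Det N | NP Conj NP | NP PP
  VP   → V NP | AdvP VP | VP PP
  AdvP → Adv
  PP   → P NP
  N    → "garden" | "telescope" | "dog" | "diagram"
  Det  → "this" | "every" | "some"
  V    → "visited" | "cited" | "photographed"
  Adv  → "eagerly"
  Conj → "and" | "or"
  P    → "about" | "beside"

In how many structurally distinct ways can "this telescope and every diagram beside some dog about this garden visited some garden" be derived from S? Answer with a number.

5

Two of the 5 distinct bracketings:
[S [NP [NP [Det this] [N telescope]] [Conj and] [NP [NP [Det every] [N diagram]] [PP [P beside] [NP [NP [Det some] [N dog]] [PP [P about] [NP [Det this] [N garden]]]]]]] [VP [V visited] [NP [Det some] [N garden]]]]
[S [NP [NP [Det this] [N telescope]] [Conj and] [NP [NP [NP [Det every] [N diagram]] [PP [P beside] [NP [Det some] [N dog]]]] [PP [P about] [NP [Det this] [N garden]]]]] [VP [V visited] [NP [Det some] [N garden]]]]
The trees differ in how a recursive rule is bracketed over the same span.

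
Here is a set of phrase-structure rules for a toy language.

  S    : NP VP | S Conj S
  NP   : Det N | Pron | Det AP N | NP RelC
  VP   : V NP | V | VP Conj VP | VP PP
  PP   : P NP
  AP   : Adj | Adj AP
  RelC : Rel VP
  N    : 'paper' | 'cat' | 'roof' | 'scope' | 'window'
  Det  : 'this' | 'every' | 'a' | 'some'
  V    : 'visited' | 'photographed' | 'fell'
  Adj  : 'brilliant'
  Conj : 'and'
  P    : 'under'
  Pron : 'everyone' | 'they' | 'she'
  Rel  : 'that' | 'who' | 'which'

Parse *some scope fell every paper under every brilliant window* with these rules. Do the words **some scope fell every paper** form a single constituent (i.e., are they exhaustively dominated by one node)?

No

[S [NP [Det some] [N scope]] [VP [VP [V fell] [NP [Det every] [N paper]]] [PP [P under] [NP [Det every] [AP [Adj brilliant]] [N window]]]]]
The smallest constituent containing 'some scope fell every paper' is the S spanning 'some scope fell every paper under every brilliant window'; no single node in the tree dominates exactly the given words.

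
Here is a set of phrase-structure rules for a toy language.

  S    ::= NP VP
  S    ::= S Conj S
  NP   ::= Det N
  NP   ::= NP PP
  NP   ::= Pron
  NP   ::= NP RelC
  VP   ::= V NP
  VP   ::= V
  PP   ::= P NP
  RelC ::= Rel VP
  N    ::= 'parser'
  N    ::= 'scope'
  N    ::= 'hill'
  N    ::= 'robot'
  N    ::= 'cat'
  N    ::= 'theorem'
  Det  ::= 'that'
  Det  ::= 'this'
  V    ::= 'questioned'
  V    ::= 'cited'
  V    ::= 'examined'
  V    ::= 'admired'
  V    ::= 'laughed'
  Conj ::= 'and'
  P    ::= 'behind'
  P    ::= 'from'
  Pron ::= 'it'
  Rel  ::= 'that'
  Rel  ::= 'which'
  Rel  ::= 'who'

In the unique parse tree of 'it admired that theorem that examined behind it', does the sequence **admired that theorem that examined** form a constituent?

No

[S [NP [Pron it]] [VP [V admired] [NP [NP [NP [Det that] [N theorem]] [RelC [Rel that] [VP [V examined]]]] [PP [P behind] [NP [Pron it]]]]]]
The smallest constituent containing 'admired that theorem that examined' is the VP spanning 'admired that theorem that examined behind it'; no single node in the tree dominates exactly the given words.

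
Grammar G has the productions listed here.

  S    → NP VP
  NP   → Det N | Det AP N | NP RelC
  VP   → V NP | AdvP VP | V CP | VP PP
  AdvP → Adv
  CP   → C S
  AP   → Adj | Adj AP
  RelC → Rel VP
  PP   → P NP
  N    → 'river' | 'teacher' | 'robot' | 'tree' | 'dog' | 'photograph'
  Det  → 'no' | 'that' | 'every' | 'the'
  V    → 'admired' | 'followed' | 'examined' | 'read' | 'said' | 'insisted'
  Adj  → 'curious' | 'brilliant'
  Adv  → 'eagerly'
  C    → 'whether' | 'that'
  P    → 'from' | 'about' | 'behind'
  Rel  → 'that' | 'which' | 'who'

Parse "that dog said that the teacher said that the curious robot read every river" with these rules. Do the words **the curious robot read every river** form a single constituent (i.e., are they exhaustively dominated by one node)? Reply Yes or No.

Yes

[S [NP [Det that] [N dog]] [VP [V said] [CP [C that] [S [NP [Det the] [N teacher]] [VP [V said] [CP [C that] [S [NP [Det the] [AP [Adj curious]] [N robot]] [VP [V read] [NP [Det every] [N river]]]]]]]]]]
The words 'the curious robot read every river' are exhaustively dominated by a single S node (built by S → NP VP), so they form a constituent.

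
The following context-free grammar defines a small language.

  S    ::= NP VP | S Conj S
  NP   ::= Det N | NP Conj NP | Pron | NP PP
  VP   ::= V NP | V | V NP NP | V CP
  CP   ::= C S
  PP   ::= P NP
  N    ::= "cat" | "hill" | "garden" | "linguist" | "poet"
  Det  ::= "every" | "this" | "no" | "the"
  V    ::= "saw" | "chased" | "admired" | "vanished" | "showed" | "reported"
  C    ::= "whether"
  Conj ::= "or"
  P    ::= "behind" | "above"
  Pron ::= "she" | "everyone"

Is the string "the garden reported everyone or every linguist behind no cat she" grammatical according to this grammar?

[S [NP [Det the] [N garden]] [VP [V reported] [NP [NP [Pron everyone]] [Conj or] [NP [NP [Det every] [N linguist]] [PP [P behind] [NP [Det no] [N cat]]]]] [NP [Pron she]]]]
Every word is introduced by a lexical rule and the phrasal rules combine the resulting categories into a single S.

Grammatical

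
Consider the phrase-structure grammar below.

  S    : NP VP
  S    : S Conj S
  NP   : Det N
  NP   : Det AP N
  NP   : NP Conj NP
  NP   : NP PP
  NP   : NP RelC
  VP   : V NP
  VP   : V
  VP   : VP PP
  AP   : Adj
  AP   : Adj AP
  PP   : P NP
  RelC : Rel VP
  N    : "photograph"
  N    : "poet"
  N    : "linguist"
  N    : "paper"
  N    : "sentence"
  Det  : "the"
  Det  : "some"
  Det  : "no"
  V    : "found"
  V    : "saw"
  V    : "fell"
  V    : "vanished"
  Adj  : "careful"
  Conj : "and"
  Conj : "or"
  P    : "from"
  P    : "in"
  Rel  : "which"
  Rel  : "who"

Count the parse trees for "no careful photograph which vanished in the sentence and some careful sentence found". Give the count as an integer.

4

Two of the 4 distinct bracketings:
[S [NP [NP [NP [NP [Det no] [AP [Adj careful]] [N photograph]] [RelC [Rel which] [VP [V vanished]]]] [PP [P in] [NP [Det the] [N sentence]]]] [Conj and] [NP [Det some] [AP [Adj careful]] [N sentence]]] [VP [V found]]]
[S [NP [NP [NP [Det no] [AP [Adj careful]] [N photograph]] [RelC [Rel which] [VP [VP [V vanished]] [PP [P in] [NP [Det the] [N sentence]]]]]] [Conj and] [NP [Det some] [AP [Adj careful]] [N sentence]]] [VP [V found]]]
The difference turns on whether NP → NP PP is used at the relevant span, versus an alternative expansion of NP.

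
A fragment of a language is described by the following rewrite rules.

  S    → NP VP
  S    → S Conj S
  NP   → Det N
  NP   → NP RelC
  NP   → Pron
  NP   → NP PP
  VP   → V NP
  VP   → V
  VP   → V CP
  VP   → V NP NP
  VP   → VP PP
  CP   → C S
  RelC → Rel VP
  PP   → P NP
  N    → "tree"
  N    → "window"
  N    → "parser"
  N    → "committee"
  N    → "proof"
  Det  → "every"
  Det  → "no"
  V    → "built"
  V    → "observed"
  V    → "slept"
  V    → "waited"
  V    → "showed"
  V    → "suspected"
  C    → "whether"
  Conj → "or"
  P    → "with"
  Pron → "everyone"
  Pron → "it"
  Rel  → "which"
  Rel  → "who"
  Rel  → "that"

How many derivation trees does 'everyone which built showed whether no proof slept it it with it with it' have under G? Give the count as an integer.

9

Two of the 9 distinct bracketings:
[S [NP [NP [Pron everyone]] [RelC [Rel which] [VP [V built]]]] [VP [V showed] [CP [C whether] [S [NP [Det no] [N proof]] [VP [V slept] [NP [Pron it]] [NP [NP [Pron it]] [PP [P with] [NP [NP [Pron it]] [PP [P with] [NP [Pron it]]]]]]]]]]]
[S [NP [NP [Pron everyone]] [RelC [Rel which] [VP [V built]]]] [VP [V showed] [CP [C whether] [S [NP [Det no] [N proof]] [VP [V slept] [NP [Pron it]] [NP [NP [NP [Pron it]] [PP [P with] [NP [Pron it]]]] [PP [P with] [NP [Pron it]]]]]]]]]
The trees differ in how a recursive rule is bracketed over the same span.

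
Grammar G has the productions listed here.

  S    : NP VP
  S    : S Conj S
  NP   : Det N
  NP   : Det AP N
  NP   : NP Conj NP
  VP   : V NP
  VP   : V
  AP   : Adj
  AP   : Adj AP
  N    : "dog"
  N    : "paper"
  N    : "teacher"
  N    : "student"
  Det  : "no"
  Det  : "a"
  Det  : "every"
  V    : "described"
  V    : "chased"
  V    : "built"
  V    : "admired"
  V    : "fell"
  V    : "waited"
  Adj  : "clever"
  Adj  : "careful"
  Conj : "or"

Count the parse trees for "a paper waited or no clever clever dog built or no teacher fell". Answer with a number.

2

The two bracketings:
[S [S [NP [Det a] [N paper]] [VP [V waited]]] [Conj or] [S [S [NP [Det no] [AP [Adj clever] [AP [Adj clever]]] [N dog]] [VP [V built]]] [Conj or] [S [NP [Det no] [N teacher]] [VP [V fell]]]]]
[S [S [S [NP [Det a] [N paper]] [VP [V waited]]] [Conj or] [S [NP [Det no] [AP [Adj clever] [AP [Adj clever]]] [N dog]] [VP [V built]]]] [Conj or] [S [NP [Det no] [N teacher]] [VP [V fell]]]]
The trees differ in how a recursive rule is bracketed over the same span.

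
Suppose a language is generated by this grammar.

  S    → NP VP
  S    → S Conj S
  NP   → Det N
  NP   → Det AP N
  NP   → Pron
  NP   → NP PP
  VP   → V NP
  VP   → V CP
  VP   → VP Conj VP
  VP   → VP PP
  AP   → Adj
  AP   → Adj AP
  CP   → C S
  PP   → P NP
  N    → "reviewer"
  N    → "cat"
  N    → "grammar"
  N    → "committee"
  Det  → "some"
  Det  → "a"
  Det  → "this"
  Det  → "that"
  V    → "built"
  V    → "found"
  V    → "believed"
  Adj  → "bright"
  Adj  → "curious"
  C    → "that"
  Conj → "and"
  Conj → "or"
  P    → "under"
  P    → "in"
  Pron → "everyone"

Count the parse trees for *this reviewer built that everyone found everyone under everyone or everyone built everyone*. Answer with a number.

5

Two of the 5 distinct bracketings:
[S [NP [Det this] [N reviewer]] [VP [V built] [CP [C that] [S [S [NP [Pron everyone]] [VP [V found] [NP [NP [Pron everyone]] [PP [P under] [NP [Pron everyone]]]]]] [Conj or] [S [NP [Pron everyone]] [VP [V built] [NP [Pron everyone]]]]]]]]
[S [NP [Det this] [N reviewer]] [VP [V built] [CP [C that] [S [S [NP [Pron everyone]] [VP [VP [V found] [NP [Pron everyone]]] [PP [P under] [NP [Pron everyone]]]]] [Conj or] [S [NP [Pron everyone]] [VP [V built] [NP [Pron everyone]]]]]]]]
The difference turns on whether NP → NP PP is used at the relevant span, versus an alternative expansion of NP.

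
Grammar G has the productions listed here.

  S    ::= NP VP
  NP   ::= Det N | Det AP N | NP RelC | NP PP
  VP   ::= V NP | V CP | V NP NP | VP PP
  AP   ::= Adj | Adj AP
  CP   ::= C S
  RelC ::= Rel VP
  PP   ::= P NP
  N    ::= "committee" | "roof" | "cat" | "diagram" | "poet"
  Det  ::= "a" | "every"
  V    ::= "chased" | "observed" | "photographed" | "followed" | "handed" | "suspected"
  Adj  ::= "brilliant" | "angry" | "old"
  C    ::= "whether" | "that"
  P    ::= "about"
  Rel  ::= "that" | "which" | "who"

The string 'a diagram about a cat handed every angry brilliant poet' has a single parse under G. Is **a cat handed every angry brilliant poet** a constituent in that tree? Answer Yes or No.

[S [NP [NP [Det a] [N diagram]] [PP [P about] [NP [Det a] [N cat]]]] [VP [V handed] [NP [Det every] [AP [Adj angry] [AP [Adj brilliant]]] [N poet]]]]
The smallest constituent containing 'a cat handed every angry brilliant poet' is the S spanning 'a diagram about a cat handed every angry brilliant poet'; no single node in the tree dominates exactly the given words.

No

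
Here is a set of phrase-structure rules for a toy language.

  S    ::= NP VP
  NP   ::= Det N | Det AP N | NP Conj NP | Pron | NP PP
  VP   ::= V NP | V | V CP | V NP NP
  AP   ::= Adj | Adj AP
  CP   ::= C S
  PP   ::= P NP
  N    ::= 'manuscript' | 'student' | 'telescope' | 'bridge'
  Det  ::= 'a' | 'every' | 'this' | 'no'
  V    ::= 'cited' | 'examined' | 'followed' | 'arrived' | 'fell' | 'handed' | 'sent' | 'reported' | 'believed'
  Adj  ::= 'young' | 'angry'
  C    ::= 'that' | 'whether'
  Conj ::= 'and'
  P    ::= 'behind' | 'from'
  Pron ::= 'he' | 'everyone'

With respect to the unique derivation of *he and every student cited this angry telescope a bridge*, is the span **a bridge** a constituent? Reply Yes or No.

[S [NP [NP [Pron he]] [Conj and] [NP [Det every] [N student]]] [VP [V cited] [NP [Det this] [AP [Adj angry]] [N telescope]] [NP [Det a] [N bridge]]]]
The words 'a bridge' are exhaustively dominated by a single NP node (built by NP → Det N), so they form a constituent.

Yes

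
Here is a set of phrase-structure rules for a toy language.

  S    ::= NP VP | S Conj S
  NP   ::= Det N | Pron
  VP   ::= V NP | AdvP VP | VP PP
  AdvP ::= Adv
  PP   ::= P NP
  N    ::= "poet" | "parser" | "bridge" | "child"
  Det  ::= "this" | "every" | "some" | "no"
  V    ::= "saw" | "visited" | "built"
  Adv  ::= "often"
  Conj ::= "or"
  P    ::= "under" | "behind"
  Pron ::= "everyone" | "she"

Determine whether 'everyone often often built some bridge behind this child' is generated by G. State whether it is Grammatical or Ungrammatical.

Grammatical

S
  NP
    Pron: everyone
  VP
    AdvP
      Adv: often
    VP
      AdvP
        Adv: often
      VP
        VP
          V: built
          NP
            Det: some
            N: bridge
        PP
          P: behind
          NP
            Det: this
            N: child
Every word is introduced by a lexical rule and the phrasal rules combine the resulting categories into a single S.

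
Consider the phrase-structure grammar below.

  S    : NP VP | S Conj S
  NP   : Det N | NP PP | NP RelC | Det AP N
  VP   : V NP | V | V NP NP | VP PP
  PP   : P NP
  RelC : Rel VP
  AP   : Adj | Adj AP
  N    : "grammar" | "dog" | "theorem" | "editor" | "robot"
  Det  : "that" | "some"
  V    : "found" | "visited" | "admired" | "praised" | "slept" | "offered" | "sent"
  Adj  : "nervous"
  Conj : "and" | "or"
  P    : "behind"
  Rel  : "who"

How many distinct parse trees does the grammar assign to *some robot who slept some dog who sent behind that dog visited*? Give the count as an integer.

6

Two of the 6 distinct bracketings:
[S [NP [NP [NP [Det some] [N robot]] [RelC [Rel who] [VP [V slept] [NP [NP [Det some] [N dog]] [RelC [Rel who] [VP [V sent]]]]]]] [PP [P behind] [NP [Det that] [N dog]]]] [VP [V visited]]]
[S [NP [NP [NP [NP [Det some] [N robot]] [RelC [Rel who] [VP [V slept] [NP [Det some] [N dog]]]]] [RelC [Rel who] [VP [V sent]]]] [PP [P behind] [NP [Det that] [N dog]]]] [VP [V visited]]]
The trees differ in how a recursive rule is bracketed over the same span.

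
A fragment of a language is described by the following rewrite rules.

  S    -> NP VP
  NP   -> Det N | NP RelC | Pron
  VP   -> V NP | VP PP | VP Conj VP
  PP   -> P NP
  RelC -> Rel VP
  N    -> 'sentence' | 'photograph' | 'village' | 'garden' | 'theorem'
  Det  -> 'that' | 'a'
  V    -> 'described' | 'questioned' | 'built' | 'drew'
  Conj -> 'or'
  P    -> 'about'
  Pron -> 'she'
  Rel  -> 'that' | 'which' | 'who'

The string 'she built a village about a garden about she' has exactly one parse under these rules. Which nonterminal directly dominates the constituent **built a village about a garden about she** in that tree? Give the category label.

S

[S [NP [Pron she]] [VP [VP [VP [V built] [NP [Det a] [N village]]] [PP [P about] [NP [Det a] [N garden]]]] [PP [P about] [NP [Pron she]]]]]
The span 'built a village about a garden about she' is the VP node built by VP → VP PP.
Its mother is the S built by S → NP VP.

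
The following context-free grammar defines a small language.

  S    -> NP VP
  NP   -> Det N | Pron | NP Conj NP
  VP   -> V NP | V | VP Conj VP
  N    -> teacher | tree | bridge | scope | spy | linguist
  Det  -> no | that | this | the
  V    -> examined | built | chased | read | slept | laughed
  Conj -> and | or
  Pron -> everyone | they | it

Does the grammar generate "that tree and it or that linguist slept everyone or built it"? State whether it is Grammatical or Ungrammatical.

[S [NP [NP [Det that] [N tree]] [Conj and] [NP [NP [Pron it]] [Conj or] [NP [Det that] [N linguist]]]] [VP [VP [V slept] [NP [Pron everyone]]] [Conj or] [VP [V built] [NP [Pron it]]]]]
Each bracket corresponds to one application of a listed rule, so the string is derivable from S.

Grammatical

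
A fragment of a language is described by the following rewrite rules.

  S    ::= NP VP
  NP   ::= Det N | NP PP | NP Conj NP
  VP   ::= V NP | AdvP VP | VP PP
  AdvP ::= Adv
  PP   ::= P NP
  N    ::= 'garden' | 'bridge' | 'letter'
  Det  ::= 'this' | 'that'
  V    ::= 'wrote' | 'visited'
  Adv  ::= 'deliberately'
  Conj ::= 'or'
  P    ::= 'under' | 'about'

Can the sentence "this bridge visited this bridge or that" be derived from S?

For S → NP VP, the only prefix that parses as NP is 'this bridge', but the remainder 'visited this bridge or that' is not a VP under these rules.

Ungrammatical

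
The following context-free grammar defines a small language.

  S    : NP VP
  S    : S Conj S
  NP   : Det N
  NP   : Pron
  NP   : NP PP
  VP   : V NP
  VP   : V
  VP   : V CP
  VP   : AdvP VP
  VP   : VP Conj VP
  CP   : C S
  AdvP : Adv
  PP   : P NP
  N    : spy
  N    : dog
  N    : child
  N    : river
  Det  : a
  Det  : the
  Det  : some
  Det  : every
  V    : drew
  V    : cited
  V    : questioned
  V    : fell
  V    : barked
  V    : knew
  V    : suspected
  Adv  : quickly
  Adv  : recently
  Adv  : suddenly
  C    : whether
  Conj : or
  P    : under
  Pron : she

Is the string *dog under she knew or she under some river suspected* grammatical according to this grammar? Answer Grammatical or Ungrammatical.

For S → NP VP, no prefix of the string parses as an NP. The alternative S rule S → S Conj S likewise has no satisfying split.

Ungrammatical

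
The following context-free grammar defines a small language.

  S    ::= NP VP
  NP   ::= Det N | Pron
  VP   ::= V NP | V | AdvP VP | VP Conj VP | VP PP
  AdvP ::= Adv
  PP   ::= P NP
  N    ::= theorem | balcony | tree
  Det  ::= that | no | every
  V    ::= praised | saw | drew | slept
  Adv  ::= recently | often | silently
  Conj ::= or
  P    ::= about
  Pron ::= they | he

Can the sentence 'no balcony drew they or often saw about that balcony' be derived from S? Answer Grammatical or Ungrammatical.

S
  NP
    Det: no
    N: balcony
  VP
    VP
      V: drew
      NP
        Pron: they
    Conj: or
    VP
      AdvP
        Adv: often
      VP
        VP
          V: saw
        PP
          P: about
          NP
            Det: that
            N: balcony
The bracketing above is licensed at every node by one of the given productions, with S at the root.

Grammatical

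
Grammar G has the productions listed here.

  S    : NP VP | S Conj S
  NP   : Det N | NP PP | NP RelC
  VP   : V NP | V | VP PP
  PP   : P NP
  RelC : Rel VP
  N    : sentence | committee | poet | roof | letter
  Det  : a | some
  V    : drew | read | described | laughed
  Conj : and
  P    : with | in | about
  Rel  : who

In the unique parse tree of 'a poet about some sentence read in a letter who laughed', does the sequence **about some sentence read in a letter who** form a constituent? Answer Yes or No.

[S [NP [NP [Det a] [N poet]] [PP [P about] [NP [Det some] [N sentence]]]] [VP [VP [V read]] [PP [P in] [NP [NP [Det a] [N letter]] [RelC [Rel who] [VP [V laughed]]]]]]]
The smallest constituent containing 'about some sentence read in a letter who' is the S spanning 'a poet about some sentence read in a letter who laughed'; no single node in the tree dominates exactly the given words.

No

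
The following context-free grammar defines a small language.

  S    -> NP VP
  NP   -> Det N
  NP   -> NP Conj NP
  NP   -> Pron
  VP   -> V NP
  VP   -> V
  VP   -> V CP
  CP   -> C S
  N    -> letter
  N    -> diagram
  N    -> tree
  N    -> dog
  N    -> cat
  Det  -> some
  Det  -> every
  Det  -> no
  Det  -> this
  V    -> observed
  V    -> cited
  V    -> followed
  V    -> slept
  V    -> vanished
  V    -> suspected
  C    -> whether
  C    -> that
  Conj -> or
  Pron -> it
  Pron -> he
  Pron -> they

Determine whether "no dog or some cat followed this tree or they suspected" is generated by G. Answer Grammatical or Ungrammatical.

For S → NP VP, every NP-prefix leaves a non-VP remainder: after 'no dog' the remainder is not a VP; after 'no dog or some cat' the remainder is not a VP.

Ungrammatical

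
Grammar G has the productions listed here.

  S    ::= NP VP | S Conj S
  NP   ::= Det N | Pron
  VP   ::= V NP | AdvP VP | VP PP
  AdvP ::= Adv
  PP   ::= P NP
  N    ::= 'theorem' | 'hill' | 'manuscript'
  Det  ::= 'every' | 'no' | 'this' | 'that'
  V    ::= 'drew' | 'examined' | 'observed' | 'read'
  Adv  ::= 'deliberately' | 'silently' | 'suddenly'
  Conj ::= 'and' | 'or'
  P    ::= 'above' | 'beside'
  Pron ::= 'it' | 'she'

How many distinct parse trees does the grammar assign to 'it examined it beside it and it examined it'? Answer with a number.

1

[S [S [NP [Pron it]] [VP [VP [V examined] [NP [Pron it]]] [PP [P beside] [NP [Pron it]]]]] [Conj and] [S [NP [Pron it]] [VP [V examined] [NP [Pron it]]]]]
No rule offers an alternative attachment or grouping for any span, so this is the only derivation.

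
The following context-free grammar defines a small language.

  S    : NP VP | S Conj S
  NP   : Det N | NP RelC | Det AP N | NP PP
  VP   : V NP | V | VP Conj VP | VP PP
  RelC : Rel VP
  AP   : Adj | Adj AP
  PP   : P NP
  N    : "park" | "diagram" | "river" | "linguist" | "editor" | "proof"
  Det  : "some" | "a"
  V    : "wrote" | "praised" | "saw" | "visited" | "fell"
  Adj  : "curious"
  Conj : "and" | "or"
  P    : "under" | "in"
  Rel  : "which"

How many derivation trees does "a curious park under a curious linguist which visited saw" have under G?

2

The two bracketings:
[S [NP [NP [NP [Det a] [AP [Adj curious]] [N park]] [PP [P under] [NP [Det a] [AP [Adj curious]] [N linguist]]]] [RelC [Rel which] [VP [V visited]]]] [VP [V saw]]]
[S [NP [NP [Det a] [AP [Adj curious]] [N park]] [PP [P under] [NP [NP [Det a] [AP [Adj curious]] [N linguist]] [RelC [Rel which] [VP [V visited]]]]]] [VP [V saw]]]
The trees differ in how a recursive rule is bracketed over the same span.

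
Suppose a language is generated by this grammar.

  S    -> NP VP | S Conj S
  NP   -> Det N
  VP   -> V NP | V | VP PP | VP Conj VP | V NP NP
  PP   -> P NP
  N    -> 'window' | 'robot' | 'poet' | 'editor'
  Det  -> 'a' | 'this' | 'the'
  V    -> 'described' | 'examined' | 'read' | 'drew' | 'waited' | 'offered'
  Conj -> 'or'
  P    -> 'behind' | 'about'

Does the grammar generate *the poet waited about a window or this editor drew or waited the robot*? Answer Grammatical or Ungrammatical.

[S [S [NP [Det the] [N poet]] [VP [VP [V waited]] [PP [P about] [NP [Det a] [N window]]]]] [Conj or] [S [NP [Det this] [N editor]] [VP [VP [V drew]] [Conj or] [VP [V waited] [NP [Det the] [N robot]]]]]]
Every word is introduced by a lexical rule and the phrasal rules combine the resulting categories into a single S.

Grammatical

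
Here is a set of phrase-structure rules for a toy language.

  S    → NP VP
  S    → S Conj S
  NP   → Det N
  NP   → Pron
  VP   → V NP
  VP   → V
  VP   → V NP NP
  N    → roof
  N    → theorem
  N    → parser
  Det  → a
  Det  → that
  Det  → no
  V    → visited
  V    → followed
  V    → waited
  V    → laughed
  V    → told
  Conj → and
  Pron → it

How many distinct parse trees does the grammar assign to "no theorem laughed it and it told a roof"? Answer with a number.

1

[S [S [NP [Det no] [N theorem]] [VP [V laughed] [NP [Pron it]]]] [Conj and] [S [NP [Pron it]] [VP [V told] [NP [Det a] [N roof]]]]]
No rule offers an alternative attachment or grouping for any span, so this is the only derivation.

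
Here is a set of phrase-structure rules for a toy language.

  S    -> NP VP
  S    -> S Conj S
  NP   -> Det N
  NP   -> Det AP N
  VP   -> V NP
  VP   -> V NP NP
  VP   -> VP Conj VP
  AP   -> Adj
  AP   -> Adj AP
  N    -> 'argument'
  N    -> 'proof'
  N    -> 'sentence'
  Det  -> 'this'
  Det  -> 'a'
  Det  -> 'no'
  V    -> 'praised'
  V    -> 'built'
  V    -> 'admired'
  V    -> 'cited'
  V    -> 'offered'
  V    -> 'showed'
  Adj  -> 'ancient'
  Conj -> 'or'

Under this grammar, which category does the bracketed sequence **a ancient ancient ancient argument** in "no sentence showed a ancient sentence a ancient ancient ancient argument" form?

S
  NP
    Det: no
    N: sentence
  VP
    V: showed
    NP
      Det: a
      AP
        Adj: ancient
      N: sentence
    NP
      Det: a
      AP
        Adj: ancient
        AP
          Adj: ancient
          AP
            Adj: ancient
      N: argument
The span 'a ancient ancient ancient argument' is the NP node built by NP → Det AP N.

NP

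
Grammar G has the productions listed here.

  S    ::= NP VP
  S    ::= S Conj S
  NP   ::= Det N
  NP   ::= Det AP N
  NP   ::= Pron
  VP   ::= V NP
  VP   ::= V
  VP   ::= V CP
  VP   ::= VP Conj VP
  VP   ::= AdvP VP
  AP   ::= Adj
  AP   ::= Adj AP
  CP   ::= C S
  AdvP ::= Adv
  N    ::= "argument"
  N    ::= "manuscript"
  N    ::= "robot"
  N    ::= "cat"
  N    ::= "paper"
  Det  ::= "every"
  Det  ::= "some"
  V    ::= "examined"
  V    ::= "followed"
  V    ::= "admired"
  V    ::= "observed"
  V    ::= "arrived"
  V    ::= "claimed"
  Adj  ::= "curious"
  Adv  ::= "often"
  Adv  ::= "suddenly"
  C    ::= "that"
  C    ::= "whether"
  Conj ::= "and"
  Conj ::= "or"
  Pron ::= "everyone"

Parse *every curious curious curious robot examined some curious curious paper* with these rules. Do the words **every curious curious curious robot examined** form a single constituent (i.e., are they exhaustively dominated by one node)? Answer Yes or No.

[S [NP [Det every] [AP [Adj curious] [AP [Adj curious] [AP [Adj curious]]]] [N robot]] [VP [V examined] [NP [Det some] [AP [Adj curious] [AP [Adj curious]]] [N paper]]]]
The smallest constituent containing 'every curious curious curious robot examined' is the S spanning 'every curious curious curious robot examined some curious curious paper'; no single node in the tree dominates exactly the given words.

No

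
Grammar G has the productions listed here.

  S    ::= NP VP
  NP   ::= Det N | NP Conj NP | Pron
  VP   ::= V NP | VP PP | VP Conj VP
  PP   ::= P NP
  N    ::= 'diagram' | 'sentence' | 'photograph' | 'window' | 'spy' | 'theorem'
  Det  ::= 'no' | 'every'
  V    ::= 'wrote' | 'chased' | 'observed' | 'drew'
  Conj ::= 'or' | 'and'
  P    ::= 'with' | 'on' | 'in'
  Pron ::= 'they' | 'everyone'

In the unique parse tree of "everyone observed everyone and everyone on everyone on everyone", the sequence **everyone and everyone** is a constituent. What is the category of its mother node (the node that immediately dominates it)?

VP

[S [NP [Pron everyone]] [VP [VP [VP [V observed] [NP [NP [Pron everyone]] [Conj and] [NP [Pron everyone]]]] [PP [P on] [NP [Pron everyone]]]] [PP [P on] [NP [Pron everyone]]]]]
The span 'everyone and everyone' is the NP node built by NP → NP Conj NP.
Its mother is the VP built by VP → V NP.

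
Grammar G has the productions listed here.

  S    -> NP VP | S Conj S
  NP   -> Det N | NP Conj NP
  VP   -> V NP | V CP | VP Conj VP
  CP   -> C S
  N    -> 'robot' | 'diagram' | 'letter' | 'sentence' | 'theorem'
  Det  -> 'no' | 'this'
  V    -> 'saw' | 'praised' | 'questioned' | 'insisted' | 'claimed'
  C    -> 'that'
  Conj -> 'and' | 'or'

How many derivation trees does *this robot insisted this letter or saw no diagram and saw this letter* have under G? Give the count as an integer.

2

The two bracketings:
[S [NP [Det this] [N robot]] [VP [VP [V insisted] [NP [Det this] [N letter]]] [Conj or] [VP [VP [V saw] [NP [Det no] [N diagram]]] [Conj and] [VP [V saw] [NP [Det this] [N letter]]]]]]
[S [NP [Det this] [N robot]] [VP [VP [VP [V insisted] [NP [Det this] [N letter]]] [Conj or] [VP [V saw] [NP [Det no] [N diagram]]]] [Conj and] [VP [V saw] [NP [Det this] [N letter]]]]]
The trees differ in how a recursive rule is bracketed over the same span.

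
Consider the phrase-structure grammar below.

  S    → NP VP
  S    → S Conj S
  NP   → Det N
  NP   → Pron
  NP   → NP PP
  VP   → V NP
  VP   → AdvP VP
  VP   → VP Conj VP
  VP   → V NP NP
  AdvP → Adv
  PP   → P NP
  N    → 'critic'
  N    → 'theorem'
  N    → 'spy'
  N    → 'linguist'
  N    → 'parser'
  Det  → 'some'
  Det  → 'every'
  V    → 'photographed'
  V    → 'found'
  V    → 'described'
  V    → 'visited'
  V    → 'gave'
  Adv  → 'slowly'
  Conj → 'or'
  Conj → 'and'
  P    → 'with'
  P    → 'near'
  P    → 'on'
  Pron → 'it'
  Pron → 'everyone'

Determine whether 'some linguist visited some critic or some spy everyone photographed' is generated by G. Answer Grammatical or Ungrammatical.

Ungrammatical

For S → NP VP, the only prefix that parses as NP is 'some linguist', but the remainder 'visited some critic or some spy everyone photographed' is not a VP under these rules. The alternative S rule S → S Conj S likewise has no satisfying split.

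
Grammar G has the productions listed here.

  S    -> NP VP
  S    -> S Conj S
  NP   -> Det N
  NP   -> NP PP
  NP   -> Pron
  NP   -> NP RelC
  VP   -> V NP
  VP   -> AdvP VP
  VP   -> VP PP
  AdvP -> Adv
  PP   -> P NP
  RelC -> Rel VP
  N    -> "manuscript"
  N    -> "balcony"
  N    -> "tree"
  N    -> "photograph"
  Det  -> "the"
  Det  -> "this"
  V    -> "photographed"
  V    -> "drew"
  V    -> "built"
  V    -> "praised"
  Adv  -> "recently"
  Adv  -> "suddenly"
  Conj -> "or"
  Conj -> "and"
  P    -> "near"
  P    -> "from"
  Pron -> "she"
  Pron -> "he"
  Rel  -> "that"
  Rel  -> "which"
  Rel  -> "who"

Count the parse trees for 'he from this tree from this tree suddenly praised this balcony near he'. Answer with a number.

6

Two of the 6 distinct bracketings:
[S [NP [NP [Pron he]] [PP [P from] [NP [NP [Det this] [N tree]] [PP [P from] [NP [Det this] [N tree]]]]]] [VP [AdvP [Adv suddenly]] [VP [V praised] [NP [NP [Det this] [N balcony]] [PP [P near] [NP [Pron he]]]]]]]
[S [NP [NP [Pron he]] [PP [P from] [NP [NP [Det this] [N tree]] [PP [P from] [NP [Det this] [N tree]]]]]] [VP [AdvP [Adv suddenly]] [VP [VP [V praised] [NP [Det this] [N balcony]]] [PP [P near] [NP [Pron he]]]]]]
The difference turns on whether VP → VP PP is used at the relevant span, versus an alternative expansion of VP.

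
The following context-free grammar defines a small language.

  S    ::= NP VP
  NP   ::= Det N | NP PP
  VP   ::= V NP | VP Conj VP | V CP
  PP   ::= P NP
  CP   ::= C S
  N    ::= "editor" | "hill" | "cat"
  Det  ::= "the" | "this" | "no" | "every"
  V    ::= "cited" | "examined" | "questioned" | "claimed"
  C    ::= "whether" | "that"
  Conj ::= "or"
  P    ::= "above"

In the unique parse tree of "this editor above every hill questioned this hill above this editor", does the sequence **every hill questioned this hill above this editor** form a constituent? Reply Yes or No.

[S [NP [NP [Det this] [N editor]] [PP [P above] [NP [Det every] [N hill]]]] [VP [V questioned] [NP [NP [Det this] [N hill]] [PP [P above] [NP [Det this] [N editor]]]]]]
The smallest constituent containing 'every hill questioned this hill above this editor' is the S spanning 'this editor above every hill questioned this hill above this editor'; no single node in the tree dominates exactly the given words.

No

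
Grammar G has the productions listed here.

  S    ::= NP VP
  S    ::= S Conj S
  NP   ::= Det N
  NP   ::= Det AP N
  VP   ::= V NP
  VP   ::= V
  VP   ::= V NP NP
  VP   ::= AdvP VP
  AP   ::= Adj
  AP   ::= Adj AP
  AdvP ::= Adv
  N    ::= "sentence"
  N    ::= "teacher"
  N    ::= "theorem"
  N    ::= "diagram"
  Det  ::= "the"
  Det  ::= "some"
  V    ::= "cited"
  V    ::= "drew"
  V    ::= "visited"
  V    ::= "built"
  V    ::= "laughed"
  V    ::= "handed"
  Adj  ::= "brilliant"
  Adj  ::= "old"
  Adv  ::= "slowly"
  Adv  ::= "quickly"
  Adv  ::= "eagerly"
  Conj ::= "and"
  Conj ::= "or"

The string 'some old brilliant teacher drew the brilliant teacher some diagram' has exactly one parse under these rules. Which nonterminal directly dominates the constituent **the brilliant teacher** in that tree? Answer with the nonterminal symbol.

VP

S
  NP
    Det: some
    AP
      Adj: old
      AP
        Adj: brilliant
    N: teacher
  VP
    V: drew
    NP
      Det: the
      AP
        Adj: brilliant
      N: teacher
    NP
      Det: some
      N: diagram
The span 'the brilliant teacher' is the NP node built by NP → Det AP N.
Its mother is the VP built by VP → V NP NP.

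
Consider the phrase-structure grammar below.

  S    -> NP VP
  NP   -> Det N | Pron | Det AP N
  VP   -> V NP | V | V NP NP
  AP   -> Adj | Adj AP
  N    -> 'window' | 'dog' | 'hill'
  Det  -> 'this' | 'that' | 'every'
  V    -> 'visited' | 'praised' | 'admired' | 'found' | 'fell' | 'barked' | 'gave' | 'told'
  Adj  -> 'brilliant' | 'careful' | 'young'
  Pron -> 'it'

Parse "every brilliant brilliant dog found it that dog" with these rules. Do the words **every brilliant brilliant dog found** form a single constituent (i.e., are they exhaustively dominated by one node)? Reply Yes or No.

No

[S [NP [Det every] [AP [Adj brilliant] [AP [Adj brilliant]]] [N dog]] [VP [V found] [NP [Pron it]] [NP [Det that] [N dog]]]]
The smallest constituent containing 'every brilliant brilliant dog found' is the S spanning 'every brilliant brilliant dog found it that dog'; no single node in the tree dominates exactly the given words.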